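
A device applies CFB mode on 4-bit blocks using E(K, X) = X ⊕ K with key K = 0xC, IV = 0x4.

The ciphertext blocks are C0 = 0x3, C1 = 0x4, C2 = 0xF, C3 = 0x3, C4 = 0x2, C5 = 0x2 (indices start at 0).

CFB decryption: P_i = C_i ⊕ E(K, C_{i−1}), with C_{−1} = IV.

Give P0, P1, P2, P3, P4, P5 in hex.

P0 = 0xB, P1 = 0xB, P2 = 0x7, P3 = 0x0, P4 = 0xD, P5 = 0xC

P0: E(K, 0x4) = 0x8; 0x3 ⊕ 0x8 = 0xB.
P1: E(K, 0x3) = 0xF; 0x4 ⊕ 0xF = 0xB.
P2: E(K, 0x4) = 0x8; 0xF ⊕ 0x8 = 0x7.
P3: E(K, 0xF) = 0x3; 0x3 ⊕ 0x3 = 0x0.
P4: E(K, 0x3) = 0xF; 0x2 ⊕ 0xF = 0xD.
P5: E(K, 0x2) = 0xE; 0x2 ⊕ 0xE = 0xC.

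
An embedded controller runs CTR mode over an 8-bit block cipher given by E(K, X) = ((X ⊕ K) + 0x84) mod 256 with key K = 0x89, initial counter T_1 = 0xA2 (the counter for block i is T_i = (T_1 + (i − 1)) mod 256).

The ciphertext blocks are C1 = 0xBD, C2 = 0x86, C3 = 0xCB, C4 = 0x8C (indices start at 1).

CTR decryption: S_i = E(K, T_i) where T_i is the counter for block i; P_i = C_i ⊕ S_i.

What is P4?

P4: T = 0xA5, S = E(K, T) = 0xB0; 0x8C ⊕ 0xB0 = 0x3C.

P4 = 0x3C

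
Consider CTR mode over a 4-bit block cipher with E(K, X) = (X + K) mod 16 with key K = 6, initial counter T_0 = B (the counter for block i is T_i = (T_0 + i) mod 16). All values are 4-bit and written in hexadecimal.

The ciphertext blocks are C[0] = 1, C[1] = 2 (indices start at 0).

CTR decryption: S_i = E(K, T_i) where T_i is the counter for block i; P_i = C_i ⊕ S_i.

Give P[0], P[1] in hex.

P[0] = 0, P[1] = 0

P[0]: T = B, S = E(K, T) = 1; 1 ⊕ 1 = 0.
P[1]: T = C, S = E(K, T) = 2; 2 ⊕ 2 = 0.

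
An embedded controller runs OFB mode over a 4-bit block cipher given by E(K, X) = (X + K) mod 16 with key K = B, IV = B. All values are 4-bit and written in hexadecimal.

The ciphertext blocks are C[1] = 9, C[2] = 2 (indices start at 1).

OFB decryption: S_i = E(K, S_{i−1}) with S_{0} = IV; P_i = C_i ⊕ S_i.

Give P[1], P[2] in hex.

P[1] = F, P[2] = 3

P[1]: S = E(K, B) = 6; 9 ⊕ 6 = F.
P[2]: S = E(K, 6) = 1; 2 ⊕ 1 = 3.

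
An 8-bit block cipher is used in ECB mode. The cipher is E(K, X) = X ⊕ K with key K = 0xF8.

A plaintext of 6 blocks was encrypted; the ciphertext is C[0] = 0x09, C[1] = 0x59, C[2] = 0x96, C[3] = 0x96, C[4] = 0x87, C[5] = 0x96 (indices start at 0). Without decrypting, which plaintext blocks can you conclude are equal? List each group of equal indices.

ECB encrypts each block independently with the same key, so equal ciphertext blocks imply equal plaintext blocks.
C[2] = C[3] = C[5] = 0x96, so P[2] = P[3] = P[5].

P[2] = P[3] = P[5]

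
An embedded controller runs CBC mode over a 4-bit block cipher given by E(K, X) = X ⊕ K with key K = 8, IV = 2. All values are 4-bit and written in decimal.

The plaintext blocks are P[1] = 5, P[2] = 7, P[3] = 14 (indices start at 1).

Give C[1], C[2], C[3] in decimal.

CBC encryption: C_i = E(K, P_i ⊕ C_{i−1}), with C_{0} = IV.
C[1]: P[1] ⊕ 2 = 7; E(K, 7) = 15.
C[2]: P[2] ⊕ 15 = 8; E(K, 8) = 0.
C[3]: P[3] ⊕ 0 = 14; E(K, 14) = 6.

C[1] = 15, C[2] = 0, C[3] = 6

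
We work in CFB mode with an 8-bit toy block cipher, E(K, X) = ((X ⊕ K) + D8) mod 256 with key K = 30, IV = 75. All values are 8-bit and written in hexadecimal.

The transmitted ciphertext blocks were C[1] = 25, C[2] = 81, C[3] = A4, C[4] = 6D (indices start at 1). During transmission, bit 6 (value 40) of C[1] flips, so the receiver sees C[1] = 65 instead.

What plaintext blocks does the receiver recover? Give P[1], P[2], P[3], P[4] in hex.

P[1] = 78, P[2] = AC, P[3] = 2D, P[4] = 01

CFB decryption: P_i = C_i ⊕ E(K, C_{i−1}), with C_{0} = IV.
Only C[1] changed, to 65. In CFB, a change in C_i flips the same bit in P_i and garbles P_{i+1}. Decrypting the received ciphertext:
P[1]: E(K, 75) = 1D; 65 ⊕ 1D = 78.
P[2]: E(K, 65) = 2D; 81 ⊕ 2D = AC.
P[3]: E(K, 81) = 89; A4 ⊕ 89 = 2D.
P[4]: E(K, A4) = 6C; 6D ⊕ 6C = 01.
Blocks that differ from the original plaintext: P[1], P[2].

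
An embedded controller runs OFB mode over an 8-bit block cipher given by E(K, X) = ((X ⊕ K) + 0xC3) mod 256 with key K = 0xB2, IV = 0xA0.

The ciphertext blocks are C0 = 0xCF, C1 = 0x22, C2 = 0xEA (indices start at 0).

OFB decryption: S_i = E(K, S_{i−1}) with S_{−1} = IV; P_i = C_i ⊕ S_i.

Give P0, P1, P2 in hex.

P0 = 0x1A, P1 = 0x08, P2 = 0xB1

P0: S = E(K, 0xA0) = 0xD5; 0xCF ⊕ 0xD5 = 0x1A.
P1: S = E(K, 0xD5) = 0x2A; 0x22 ⊕ 0x2A = 0x08.
P2: S = E(K, 0x2A) = 0x5B; 0xEA ⊕ 0x5B = 0xB1.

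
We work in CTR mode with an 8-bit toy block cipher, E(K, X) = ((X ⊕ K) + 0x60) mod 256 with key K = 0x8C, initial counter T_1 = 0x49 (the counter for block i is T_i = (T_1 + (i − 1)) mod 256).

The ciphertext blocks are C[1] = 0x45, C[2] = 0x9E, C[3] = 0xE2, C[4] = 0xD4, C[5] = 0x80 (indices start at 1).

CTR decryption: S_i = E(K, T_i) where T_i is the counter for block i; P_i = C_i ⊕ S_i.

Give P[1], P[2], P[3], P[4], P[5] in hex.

P[1]: T = 0x49, S = E(K, T) = 0x25; 0x45 ⊕ 0x25 = 0x60.
P[2]: T = 0x4A, S = E(K, T) = 0x26; 0x9E ⊕ 0x26 = 0xB8.
P[3]: T = 0x4B, S = E(K, T) = 0x27; 0xE2 ⊕ 0x27 = 0xC5.
P[4]: T = 0x4C, S = E(K, T) = 0x20; 0xD4 ⊕ 0x20 = 0xF4.
P[5]: T = 0x4D, S = E(K, T) = 0x21; 0x80 ⊕ 0x21 = 0xA1.

P[1] = 0x60, P[2] = 0xB8, P[3] = 0xC5, P[4] = 0xF4, P[5] = 0xA1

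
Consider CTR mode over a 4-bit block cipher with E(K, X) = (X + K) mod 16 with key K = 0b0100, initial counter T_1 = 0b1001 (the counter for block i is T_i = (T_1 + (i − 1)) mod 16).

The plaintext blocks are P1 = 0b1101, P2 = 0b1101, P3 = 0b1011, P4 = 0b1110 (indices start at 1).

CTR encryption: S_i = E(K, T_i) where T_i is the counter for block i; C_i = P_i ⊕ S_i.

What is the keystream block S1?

C1: T = 0b1001, S = E(K, T) = 0b1101; 0b1101 ⊕ 0b1101 = 0b0000.
So S1 = 0b1101.

0b1101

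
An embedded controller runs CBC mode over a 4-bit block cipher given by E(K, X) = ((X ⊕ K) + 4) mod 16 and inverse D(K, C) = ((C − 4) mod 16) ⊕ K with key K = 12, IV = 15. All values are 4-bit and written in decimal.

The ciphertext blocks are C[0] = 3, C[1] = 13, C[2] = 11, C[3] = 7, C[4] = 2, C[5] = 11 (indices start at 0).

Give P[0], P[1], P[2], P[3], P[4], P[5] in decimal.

P[0] = 12, P[1] = 6, P[2] = 6, P[3] = 4, P[4] = 5, P[5] = 9

CBC decryption: P_i = D(K, C_i) ⊕ C_{i−1}, with C_{−1} = IV.
P[0]: D(K, 3) = 3; 3 ⊕ 15 = 12.
P[1]: D(K, 13) = 5; 5 ⊕ 3 = 6.
P[2]: D(K, 11) = 11; 11 ⊕ 13 = 6.
P[3]: D(K, 7) = 15; 15 ⊕ 11 = 4.
P[4]: D(K, 2) = 2; 2 ⊕ 7 = 5.
P[5]: D(K, 11) = 11; 11 ⊕ 2 = 9.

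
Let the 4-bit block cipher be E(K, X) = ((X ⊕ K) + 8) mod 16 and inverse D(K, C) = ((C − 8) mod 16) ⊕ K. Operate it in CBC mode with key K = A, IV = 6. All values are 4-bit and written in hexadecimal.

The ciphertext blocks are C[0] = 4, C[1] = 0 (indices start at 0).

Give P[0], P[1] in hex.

P[0] = 0, P[1] = 6

CBC decryption: P_i = D(K, C_i) ⊕ C_{i−1}, with C_{−1} = IV.
P[0]: D(K, 4) = 6; 6 ⊕ 6 = 0.
P[1]: D(K, 0) = 2; 2 ⊕ 4 = 6.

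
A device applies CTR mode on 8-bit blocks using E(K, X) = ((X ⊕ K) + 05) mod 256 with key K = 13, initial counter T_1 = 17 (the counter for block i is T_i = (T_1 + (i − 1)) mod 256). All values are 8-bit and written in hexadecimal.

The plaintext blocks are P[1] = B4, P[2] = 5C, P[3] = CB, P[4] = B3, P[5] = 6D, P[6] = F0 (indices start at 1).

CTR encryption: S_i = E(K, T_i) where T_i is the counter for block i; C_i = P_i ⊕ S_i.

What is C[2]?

C[1]: T = 17, S = E(K, T) = 09; B4 ⊕ 09 = BD.
C[2]: T = 18, S = E(K, T) = 10; 5C ⊕ 10 = 4C.

C[2] = 4C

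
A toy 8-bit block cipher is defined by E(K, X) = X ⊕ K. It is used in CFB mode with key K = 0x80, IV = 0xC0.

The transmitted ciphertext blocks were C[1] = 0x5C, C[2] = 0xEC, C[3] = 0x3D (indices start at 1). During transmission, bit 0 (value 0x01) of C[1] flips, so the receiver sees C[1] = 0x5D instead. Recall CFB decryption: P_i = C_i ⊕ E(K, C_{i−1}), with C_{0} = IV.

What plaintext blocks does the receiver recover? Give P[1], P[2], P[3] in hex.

Only C[1] changed, to 0x5D. In CFB, a change in C_i flips the same bit in P_i and garbles P_{i+1}. Decrypting the received ciphertext:
P[1]: E(K, 0xC0) = 0x40; 0x5D ⊕ 0x40 = 0x1D.
P[2]: E(K, 0x5D) = 0xDD; 0xEC ⊕ 0xDD = 0x31.
P[3]: E(K, 0xEC) = 0x6C; 0x3D ⊕ 0x6C = 0x51.
Blocks that differ from the original plaintext: P[1], P[2].

P[1] = 0x1D, P[2] = 0x31, P[3] = 0x51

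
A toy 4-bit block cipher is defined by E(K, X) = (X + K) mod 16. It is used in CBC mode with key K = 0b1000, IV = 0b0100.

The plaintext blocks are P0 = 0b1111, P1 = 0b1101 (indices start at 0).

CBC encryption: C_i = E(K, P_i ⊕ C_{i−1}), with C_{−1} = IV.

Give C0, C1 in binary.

C0 = 0b0011, C1 = 0b0110

C0: P0 ⊕ 0b0100 = 0b1011; E(K, 0b1011) = 0b0011.
C1: P1 ⊕ 0b0011 = 0b1110; E(K, 0b1110) = 0b0110.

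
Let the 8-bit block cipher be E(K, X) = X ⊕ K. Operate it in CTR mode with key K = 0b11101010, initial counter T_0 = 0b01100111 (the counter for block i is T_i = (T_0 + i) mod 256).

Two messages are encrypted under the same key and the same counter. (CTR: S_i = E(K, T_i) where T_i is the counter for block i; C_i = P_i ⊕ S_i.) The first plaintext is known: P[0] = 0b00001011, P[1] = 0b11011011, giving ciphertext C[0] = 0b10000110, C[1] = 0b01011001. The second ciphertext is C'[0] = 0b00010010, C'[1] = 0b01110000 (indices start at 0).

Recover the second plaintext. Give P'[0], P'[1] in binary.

P'[0] = 0b10011111, P'[1] = 0b11110010

In CTR with a reused counter, both messages share the same keystream S_i, so C_i ⊕ C'_i = P_i ⊕ P'_i and thus P'_i = P_i ⊕ C_i ⊕ C'_i.
P'[0]: 0b00001011 ⊕ 0b10000110 ⊕ 0b00010010 = 0b10011111.
P'[1]: 0b11011011 ⊕ 0b01011001 ⊕ 0b01110000 = 0b11110010.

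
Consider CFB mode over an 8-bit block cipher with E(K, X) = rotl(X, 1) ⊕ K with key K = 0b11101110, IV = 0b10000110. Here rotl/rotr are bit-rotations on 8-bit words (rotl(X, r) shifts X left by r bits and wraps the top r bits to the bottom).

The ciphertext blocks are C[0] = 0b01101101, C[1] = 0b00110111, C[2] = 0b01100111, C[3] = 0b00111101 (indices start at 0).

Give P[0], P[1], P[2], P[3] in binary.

P[0] = 0b10001110, P[1] = 0b00000011, P[2] = 0b11100111, P[3] = 0b00011101

CFB decryption: P_i = C_i ⊕ E(K, C_{i−1}), with C_{−1} = IV.
P[0]: E(K, 0b10000110) = 0b11100011; 0b01101101 ⊕ 0b11100011 = 0b10001110.
P[1]: E(K, 0b01101101) = 0b00110100; 0b00110111 ⊕ 0b00110100 = 0b00000011.
P[2]: E(K, 0b00110111) = 0b10000000; 0b01100111 ⊕ 0b10000000 = 0b11100111.
P[3]: E(K, 0b01100111) = 0b00100000; 0b00111101 ⊕ 0b00100000 = 0b00011101.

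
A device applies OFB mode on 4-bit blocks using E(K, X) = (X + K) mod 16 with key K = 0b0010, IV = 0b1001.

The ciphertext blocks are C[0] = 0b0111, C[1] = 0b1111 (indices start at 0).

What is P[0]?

P[0] = 0b1100

OFB decryption: S_i = E(K, S_{i−1}) with S_{−1} = IV; P_i = C_i ⊕ S_i.
P[0]: S = E(K, 0b1001) = 0b1011; 0b0111 ⊕ 0b1011 = 0b1100.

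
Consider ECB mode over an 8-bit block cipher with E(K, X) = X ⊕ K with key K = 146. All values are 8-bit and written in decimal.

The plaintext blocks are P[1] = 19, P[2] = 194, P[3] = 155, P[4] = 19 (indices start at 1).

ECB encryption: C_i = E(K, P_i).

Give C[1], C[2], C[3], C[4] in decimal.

C[1]: E(K, 19) = 129.
C[2]: E(K, 194) = 80.
C[3]: E(K, 155) = 9.
C[4]: E(K, 19) = 129.

C[1] = 129, C[2] = 80, C[3] = 9, C[4] = 129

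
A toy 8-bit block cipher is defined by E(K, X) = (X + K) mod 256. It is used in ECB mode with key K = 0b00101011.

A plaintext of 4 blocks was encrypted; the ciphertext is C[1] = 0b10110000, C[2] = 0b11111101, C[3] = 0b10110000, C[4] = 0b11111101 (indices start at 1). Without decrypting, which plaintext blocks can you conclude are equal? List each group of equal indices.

P[1] = P[3]; P[2] = P[4]

ECB encrypts each block independently with the same key, so equal ciphertext blocks imply equal plaintext blocks.
C[1] = C[3] = 0b10110000, so P[1] = P[3].
C[2] = C[4] = 0b11111101, so P[2] = P[4].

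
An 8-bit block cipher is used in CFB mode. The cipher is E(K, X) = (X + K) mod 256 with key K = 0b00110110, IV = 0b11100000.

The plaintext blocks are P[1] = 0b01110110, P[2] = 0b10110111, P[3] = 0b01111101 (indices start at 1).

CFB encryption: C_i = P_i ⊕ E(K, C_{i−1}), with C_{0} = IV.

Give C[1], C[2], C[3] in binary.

C[1] = 0b01100000, C[2] = 0b00100001, C[3] = 0b00101010

C[1]: E(K, 0b11100000) = 0b00010110; 0b01110110 ⊕ 0b00010110 = 0b01100000.
C[2]: E(K, 0b01100000) = 0b10010110; 0b10110111 ⊕ 0b10010110 = 0b00100001.
C[3]: E(K, 0b00100001) = 0b01010111; 0b01111101 ⊕ 0b01010111 = 0b00101010.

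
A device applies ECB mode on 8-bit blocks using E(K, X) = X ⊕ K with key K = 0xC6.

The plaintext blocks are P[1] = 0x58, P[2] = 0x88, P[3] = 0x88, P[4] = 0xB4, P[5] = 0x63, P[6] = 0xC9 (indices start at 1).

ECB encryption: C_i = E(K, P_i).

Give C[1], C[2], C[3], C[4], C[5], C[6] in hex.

C[1] = 0x9E, C[2] = 0x4E, C[3] = 0x4E, C[4] = 0x72, C[5] = 0xA5, C[6] = 0x0F

C[1]: E(K, 0x58) = 0x9E.
C[2]: E(K, 0x88) = 0x4E.
C[3]: E(K, 0x88) = 0x4E.
C[4]: E(K, 0xB4) = 0x72.
C[5]: E(K, 0x63) = 0xA5.
C[6]: E(K, 0xC9) = 0x0F.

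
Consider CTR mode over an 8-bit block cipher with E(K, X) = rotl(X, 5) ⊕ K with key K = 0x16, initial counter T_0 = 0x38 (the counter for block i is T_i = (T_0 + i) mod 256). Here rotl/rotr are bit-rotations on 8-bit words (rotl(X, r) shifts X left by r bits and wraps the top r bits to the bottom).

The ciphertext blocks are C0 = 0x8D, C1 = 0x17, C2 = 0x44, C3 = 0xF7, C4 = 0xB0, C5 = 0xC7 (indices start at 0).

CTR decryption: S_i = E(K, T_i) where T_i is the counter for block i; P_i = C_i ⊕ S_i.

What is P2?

P2 = 0x15

P2: T = 0x3A, S = E(K, T) = 0x51; 0x44 ⊕ 0x51 = 0x15.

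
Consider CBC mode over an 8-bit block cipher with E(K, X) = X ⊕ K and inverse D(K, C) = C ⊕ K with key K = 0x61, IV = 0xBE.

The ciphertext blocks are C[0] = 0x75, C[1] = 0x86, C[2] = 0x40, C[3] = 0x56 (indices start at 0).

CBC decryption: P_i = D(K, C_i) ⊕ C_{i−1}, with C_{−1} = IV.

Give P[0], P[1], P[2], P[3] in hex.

P[0] = 0xAA, P[1] = 0x92, P[2] = 0xA7, P[3] = 0x77

P[0]: D(K, 0x75) = 0x14; 0x14 ⊕ 0xBE = 0xAA.
P[1]: D(K, 0x86) = 0xE7; 0xE7 ⊕ 0x75 = 0x92.
P[2]: D(K, 0x40) = 0x21; 0x21 ⊕ 0x86 = 0xA7.
P[3]: D(K, 0x56) = 0x37; 0x37 ⊕ 0x40 = 0x77.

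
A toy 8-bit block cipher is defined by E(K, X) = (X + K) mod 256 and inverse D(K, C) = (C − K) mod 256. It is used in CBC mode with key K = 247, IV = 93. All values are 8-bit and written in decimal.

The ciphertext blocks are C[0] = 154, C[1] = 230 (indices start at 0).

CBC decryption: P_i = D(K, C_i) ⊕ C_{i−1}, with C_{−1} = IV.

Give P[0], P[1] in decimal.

P[0]: D(K, 154) = 163; 163 ⊕ 93 = 254.
P[1]: D(K, 230) = 239; 239 ⊕ 154 = 117.

P[0] = 254, P[1] = 117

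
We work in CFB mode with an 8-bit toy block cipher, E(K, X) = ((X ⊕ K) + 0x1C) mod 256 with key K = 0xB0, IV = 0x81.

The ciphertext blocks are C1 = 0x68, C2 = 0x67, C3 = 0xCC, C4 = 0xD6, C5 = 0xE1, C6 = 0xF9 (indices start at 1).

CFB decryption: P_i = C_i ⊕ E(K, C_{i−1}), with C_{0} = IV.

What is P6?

P6 = 0x94

P6: E(K, 0xE1) = 0x6D; 0xF9 ⊕ 0x6D = 0x94.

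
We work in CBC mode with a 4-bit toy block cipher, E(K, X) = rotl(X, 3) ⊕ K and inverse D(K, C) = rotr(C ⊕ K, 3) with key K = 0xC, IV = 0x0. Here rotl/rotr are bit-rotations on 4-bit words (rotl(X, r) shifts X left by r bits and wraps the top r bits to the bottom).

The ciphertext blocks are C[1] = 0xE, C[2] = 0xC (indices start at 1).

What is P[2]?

CBC decryption: P_i = D(K, C_i) ⊕ C_{i−1}, with C_{0} = IV.
P[2]: D(K, 0xC) = 0x0; 0x0 ⊕ 0xE = 0xE.

P[2] = 0xE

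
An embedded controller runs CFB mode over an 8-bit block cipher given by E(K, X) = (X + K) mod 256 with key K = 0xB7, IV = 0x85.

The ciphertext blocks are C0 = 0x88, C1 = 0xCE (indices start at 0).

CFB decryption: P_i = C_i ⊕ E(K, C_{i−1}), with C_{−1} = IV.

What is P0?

P0 = 0xB4

P0: E(K, 0x85) = 0x3C; 0x88 ⊕ 0x3C = 0xB4.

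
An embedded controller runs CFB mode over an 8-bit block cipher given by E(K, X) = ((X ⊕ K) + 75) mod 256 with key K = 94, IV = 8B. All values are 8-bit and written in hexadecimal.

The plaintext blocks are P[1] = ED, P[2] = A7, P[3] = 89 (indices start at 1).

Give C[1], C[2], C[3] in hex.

CFB encryption: C_i = P_i ⊕ E(K, C_{i−1}), with C_{0} = IV.
C[1]: E(K, 8B) = 94; ED ⊕ 94 = 79.
C[2]: E(K, 79) = 62; A7 ⊕ 62 = C5.
C[3]: E(K, C5) = C6; 89 ⊕ C6 = 4F.

C[1] = 79, C[2] = C5, C[3] = 4F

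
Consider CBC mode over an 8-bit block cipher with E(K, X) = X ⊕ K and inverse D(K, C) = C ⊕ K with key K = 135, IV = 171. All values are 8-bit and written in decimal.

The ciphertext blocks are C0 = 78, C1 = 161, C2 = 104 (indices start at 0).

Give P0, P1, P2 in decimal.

P0 = 98, P1 = 104, P2 = 78

CBC decryption: P_i = D(K, C_i) ⊕ C_{i−1}, with C_{−1} = IV.
P0: D(K, 78) = 201; 201 ⊕ 171 = 98.
P1: D(K, 161) = 38; 38 ⊕ 78 = 104.
P2: D(K, 104) = 239; 239 ⊕ 161 = 78.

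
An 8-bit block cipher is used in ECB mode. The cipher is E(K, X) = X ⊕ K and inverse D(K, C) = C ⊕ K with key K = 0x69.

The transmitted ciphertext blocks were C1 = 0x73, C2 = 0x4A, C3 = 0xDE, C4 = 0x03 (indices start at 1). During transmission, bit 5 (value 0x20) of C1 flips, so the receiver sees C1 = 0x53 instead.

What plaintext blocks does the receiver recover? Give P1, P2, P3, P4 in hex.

P1 = 0x3A, P2 = 0x23, P3 = 0xB7, P4 = 0x6A

ECB decryption: P_i = D(K, C_i).
Only C1 changed, to 0x53. In ECB, a change in C_i affects only P_i. Decrypting the received ciphertext:
P1: D(K, 0x53) = 0x3A.
P2: D(K, 0x4A) = 0x23.
P3: D(K, 0xDE) = 0xB7.
P4: D(K, 0x03) = 0x6A.
Blocks that differ from the original plaintext: P1.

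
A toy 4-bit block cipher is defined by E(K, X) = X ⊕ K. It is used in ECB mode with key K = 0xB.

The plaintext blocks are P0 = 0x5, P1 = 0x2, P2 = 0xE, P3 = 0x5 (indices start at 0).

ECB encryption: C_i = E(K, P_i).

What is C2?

C2: E(K, 0xE) = 0x5.

C2 = 0x5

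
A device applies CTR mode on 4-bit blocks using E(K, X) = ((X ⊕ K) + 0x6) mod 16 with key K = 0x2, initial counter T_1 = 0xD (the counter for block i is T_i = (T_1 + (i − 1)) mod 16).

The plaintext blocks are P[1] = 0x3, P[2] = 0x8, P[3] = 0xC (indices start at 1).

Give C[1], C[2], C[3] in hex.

C[1] = 0x6, C[2] = 0xA, C[3] = 0xF

CTR encryption: S_i = E(K, T_i) where T_i is the counter for block i; C_i = P_i ⊕ S_i.
C[1]: T = 0xD, S = E(K, T) = 0x5; 0x3 ⊕ 0x5 = 0x6.
C[2]: T = 0xE, S = E(K, T) = 0x2; 0x8 ⊕ 0x2 = 0xA.
C[3]: T = 0xF, S = E(K, T) = 0x3; 0xC ⊕ 0x3 = 0xF.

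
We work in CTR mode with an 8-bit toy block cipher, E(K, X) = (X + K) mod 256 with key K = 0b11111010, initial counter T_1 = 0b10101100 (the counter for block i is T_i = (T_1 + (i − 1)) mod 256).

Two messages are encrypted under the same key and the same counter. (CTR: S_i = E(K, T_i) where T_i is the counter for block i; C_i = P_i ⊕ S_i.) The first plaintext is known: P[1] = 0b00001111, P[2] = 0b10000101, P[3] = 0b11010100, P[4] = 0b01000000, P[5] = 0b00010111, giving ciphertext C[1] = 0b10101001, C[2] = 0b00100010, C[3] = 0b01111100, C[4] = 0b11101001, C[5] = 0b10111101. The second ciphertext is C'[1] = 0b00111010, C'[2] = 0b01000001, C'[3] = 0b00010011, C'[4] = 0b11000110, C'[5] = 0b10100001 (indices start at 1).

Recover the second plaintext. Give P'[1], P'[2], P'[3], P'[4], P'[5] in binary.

In CTR with a reused counter, both messages share the same keystream S_i, so C_i ⊕ C'_i = P_i ⊕ P'_i and thus P'_i = P_i ⊕ C_i ⊕ C'_i.
P'[1]: 0b00001111 ⊕ 0b10101001 ⊕ 0b00111010 = 0b10011100.
P'[2]: 0b10000101 ⊕ 0b00100010 ⊕ 0b01000001 = 0b11100110.
P'[3]: 0b11010100 ⊕ 0b01111100 ⊕ 0b00010011 = 0b10111011.
P'[4]: 0b01000000 ⊕ 0b11101001 ⊕ 0b11000110 = 0b01101111.
P'[5]: 0b00010111 ⊕ 0b10111101 ⊕ 0b10100001 = 0b00001011.

P'[1] = 0b10011100, P'[2] = 0b11100110, P'[3] = 0b10111011, P'[4] = 0b01101111, P'[5] = 0b00001011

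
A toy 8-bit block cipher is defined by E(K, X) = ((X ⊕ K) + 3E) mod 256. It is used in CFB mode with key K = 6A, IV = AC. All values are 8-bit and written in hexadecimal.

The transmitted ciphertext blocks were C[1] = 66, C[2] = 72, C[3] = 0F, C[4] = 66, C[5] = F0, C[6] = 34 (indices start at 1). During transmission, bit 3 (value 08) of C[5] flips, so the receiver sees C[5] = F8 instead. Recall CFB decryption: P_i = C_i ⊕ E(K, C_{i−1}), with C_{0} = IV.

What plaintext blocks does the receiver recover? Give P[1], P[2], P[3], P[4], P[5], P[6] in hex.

P[1] = 62, P[2] = 38, P[3] = 59, P[4] = C5, P[5] = B2, P[6] = E4

Only C[5] changed, to F8. In CFB, a change in C_i flips the same bit in P_i and garbles P_{i+1}. Decrypting the received ciphertext:
P[1]: E(K, AC) = 04; 66 ⊕ 04 = 62.
P[2]: E(K, 66) = 4A; 72 ⊕ 4A = 38.
P[3]: E(K, 72) = 56; 0F ⊕ 56 = 59.
P[4]: E(K, 0F) = A3; 66 ⊕ A3 = C5.
P[5]: E(K, 66) = 4A; F8 ⊕ 4A = B2.
P[6]: E(K, F8) = D0; 34 ⊕ D0 = E4.
Blocks that differ from the original plaintext: P[5], P[6].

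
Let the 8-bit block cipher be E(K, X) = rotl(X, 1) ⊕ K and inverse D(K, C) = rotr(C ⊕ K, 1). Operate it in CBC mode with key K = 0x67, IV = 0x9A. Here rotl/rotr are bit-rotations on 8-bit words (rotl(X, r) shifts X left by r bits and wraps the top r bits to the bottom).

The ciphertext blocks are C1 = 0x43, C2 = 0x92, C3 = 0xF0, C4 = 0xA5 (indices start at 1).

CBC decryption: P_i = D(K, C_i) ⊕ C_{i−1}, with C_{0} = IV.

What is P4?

P4 = 0x91

P4: D(K, 0xA5) = 0x61; 0x61 ⊕ 0xF0 = 0x91.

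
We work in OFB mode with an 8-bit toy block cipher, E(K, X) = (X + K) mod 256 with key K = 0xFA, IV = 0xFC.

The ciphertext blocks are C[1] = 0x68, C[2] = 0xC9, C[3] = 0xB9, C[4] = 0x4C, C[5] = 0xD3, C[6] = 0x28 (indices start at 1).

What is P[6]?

P[6] = 0xF0

OFB decryption: S_i = E(K, S_{i−1}) with S_{0} = IV; P_i = C_i ⊕ S_i.
P[1]: S = E(K, 0xFC) = 0xF6; 0x68 ⊕ 0xF6 = 0x9E.
P[2]: S = E(K, 0xF6) = 0xF0; 0xC9 ⊕ 0xF0 = 0x39.
P[3]: S = E(K, 0xF0) = 0xEA; 0xB9 ⊕ 0xEA = 0x53.
P[4]: S = E(K, 0xEA) = 0xE4; 0x4C ⊕ 0xE4 = 0xA8.
P[5]: S = E(K, 0xE4) = 0xDE; 0xD3 ⊕ 0xDE = 0x0D.
P[6]: S = E(K, 0xDE) = 0xD8; 0x28 ⊕ 0xD8 = 0xF0.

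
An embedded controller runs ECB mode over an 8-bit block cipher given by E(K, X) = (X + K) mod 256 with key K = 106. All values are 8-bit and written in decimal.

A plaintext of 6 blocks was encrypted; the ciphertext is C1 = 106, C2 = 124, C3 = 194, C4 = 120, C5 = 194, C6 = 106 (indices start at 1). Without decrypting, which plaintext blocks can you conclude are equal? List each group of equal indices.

P1 = P6; P3 = P5

ECB encrypts each block independently with the same key, so equal ciphertext blocks imply equal plaintext blocks.
C1 = C6 = 106, so P1 = P6.
C3 = C5 = 194, so P3 = P5.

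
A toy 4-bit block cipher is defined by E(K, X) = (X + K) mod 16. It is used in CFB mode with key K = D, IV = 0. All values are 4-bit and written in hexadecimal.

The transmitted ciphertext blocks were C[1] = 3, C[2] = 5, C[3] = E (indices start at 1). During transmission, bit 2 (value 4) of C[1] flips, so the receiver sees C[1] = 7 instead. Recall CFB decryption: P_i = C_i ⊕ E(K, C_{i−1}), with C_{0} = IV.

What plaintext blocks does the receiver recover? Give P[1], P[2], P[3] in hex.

Only C[1] changed, to 7. In CFB, a change in C_i flips the same bit in P_i and garbles P_{i+1}. Decrypting the received ciphertext:
P[1]: E(K, 0) = D; 7 ⊕ D = A.
P[2]: E(K, 7) = 4; 5 ⊕ 4 = 1.
P[3]: E(K, 5) = 2; E ⊕ 2 = C.
Blocks that differ from the original plaintext: P[1], P[2].

P[1] = A, P[2] = 1, P[3] = C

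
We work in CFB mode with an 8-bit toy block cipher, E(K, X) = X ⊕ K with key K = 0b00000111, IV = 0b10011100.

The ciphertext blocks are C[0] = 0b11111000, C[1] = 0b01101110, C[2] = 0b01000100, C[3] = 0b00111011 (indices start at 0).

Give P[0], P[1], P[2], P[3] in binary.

P[0] = 0b01100011, P[1] = 0b10010001, P[2] = 0b00101101, P[3] = 0b01111000

CFB decryption: P_i = C_i ⊕ E(K, C_{i−1}), with C_{−1} = IV.
P[0]: E(K, 0b10011100) = 0b10011011; 0b11111000 ⊕ 0b10011011 = 0b01100011.
P[1]: E(K, 0b11111000) = 0b11111111; 0b01101110 ⊕ 0b11111111 = 0b10010001.
P[2]: E(K, 0b01101110) = 0b01101001; 0b01000100 ⊕ 0b01101001 = 0b00101101.
P[3]: E(K, 0b01000100) = 0b01000011; 0b00111011 ⊕ 0b01000011 = 0b01111000.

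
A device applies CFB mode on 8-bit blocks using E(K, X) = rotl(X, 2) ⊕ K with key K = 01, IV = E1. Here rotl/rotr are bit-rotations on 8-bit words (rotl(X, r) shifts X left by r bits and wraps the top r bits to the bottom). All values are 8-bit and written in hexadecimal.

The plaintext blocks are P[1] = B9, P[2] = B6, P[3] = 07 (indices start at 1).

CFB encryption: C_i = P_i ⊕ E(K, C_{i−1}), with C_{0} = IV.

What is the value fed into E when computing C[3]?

C[1]: E(K, E1) = 86; B9 ⊕ 86 = 3F.
C[2]: E(K, 3F) = FD; B6 ⊕ FD = 4B.
C[3]: E(K, 4B) = 2C; 07 ⊕ 2C = 2B.
So the input to E for block [3] is 4B.

4B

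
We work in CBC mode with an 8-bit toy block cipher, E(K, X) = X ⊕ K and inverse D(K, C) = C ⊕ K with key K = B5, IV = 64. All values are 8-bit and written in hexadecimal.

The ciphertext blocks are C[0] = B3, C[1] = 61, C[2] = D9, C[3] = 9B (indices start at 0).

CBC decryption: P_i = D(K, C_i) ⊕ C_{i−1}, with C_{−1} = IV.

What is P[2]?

P[2] = 0D

P[2]: D(K, D9) = 6C; 6C ⊕ 61 = 0D.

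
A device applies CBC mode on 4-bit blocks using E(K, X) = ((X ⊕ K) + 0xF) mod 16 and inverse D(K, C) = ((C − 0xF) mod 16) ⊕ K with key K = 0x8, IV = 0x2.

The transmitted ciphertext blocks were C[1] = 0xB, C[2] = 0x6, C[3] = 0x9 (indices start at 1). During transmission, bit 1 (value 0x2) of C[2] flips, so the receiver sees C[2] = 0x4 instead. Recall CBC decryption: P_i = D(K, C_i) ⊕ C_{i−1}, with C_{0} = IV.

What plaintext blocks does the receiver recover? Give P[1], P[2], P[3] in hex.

P[1] = 0x6, P[2] = 0x6, P[3] = 0x6

Only C[2] changed, to 0x4. In CBC, a change in C_i garbles P_i and flips the same bit in P_{i+1}. Decrypting the received ciphertext:
P[1]: D(K, 0xB) = 0x4; 0x4 ⊕ 0x2 = 0x6.
P[2]: D(K, 0x4) = 0xD; 0xD ⊕ 0xB = 0x6.
P[3]: D(K, 0x9) = 0x2; 0x2 ⊕ 0x4 = 0x6.
Blocks that differ from the original plaintext: P[2], P[3].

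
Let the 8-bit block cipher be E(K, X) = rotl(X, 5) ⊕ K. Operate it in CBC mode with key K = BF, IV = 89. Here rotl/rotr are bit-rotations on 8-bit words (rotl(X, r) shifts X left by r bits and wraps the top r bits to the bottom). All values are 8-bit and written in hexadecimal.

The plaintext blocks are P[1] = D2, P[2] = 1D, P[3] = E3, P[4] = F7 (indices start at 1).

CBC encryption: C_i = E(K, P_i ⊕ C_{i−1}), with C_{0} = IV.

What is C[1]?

C[1]: P[1] ⊕ 89 = 5B; E(K, 5B) = D4.

C[1] = D4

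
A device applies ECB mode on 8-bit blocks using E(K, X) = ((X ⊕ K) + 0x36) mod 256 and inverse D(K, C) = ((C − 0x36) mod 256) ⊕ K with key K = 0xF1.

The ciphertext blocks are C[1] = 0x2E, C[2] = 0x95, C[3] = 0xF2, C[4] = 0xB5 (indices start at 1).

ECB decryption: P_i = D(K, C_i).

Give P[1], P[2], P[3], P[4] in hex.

P[1]: D(K, 0x2E) = 0x09.
P[2]: D(K, 0x95) = 0xAE.
P[3]: D(K, 0xF2) = 0x4D.
P[4]: D(K, 0xB5) = 0x8E.

P[1] = 0x09, P[2] = 0xAE, P[3] = 0x4D, P[4] = 0x8E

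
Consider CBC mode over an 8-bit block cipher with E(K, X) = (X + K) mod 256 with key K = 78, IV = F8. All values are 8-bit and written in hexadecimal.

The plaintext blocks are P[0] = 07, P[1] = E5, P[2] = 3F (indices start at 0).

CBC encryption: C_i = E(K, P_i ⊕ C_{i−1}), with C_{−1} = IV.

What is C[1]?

C[0]: P[0] ⊕ F8 = FF; E(K, FF) = 77.
C[1]: P[1] ⊕ 77 = 92; E(K, 92) = 0A.

C[1] = 0A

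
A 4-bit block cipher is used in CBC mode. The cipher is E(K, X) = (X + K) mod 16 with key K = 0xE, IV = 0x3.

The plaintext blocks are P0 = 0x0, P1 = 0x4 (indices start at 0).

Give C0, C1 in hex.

CBC encryption: C_i = E(K, P_i ⊕ C_{i−1}), with C_{−1} = IV.
C0: P0 ⊕ 0x3 = 0x3; E(K, 0x3) = 0x1.
C1: P1 ⊕ 0x1 = 0x5; E(K, 0x5) = 0x3.

C0 = 0x1, C1 = 0x3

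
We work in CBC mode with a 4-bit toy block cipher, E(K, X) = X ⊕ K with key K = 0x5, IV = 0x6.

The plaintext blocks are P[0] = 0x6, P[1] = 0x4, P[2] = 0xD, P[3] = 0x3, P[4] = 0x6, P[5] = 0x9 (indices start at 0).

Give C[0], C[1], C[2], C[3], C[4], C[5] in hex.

C[0] = 0x5, C[1] = 0x4, C[2] = 0xC, C[3] = 0xA, C[4] = 0x9, C[5] = 0x5

CBC encryption: C_i = E(K, P_i ⊕ C_{i−1}), with C_{−1} = IV.
C[0]: P[0] ⊕ 0x6 = 0x0; E(K, 0x0) = 0x5.
C[1]: P[1] ⊕ 0x5 = 0x1; E(K, 0x1) = 0x4.
C[2]: P[2] ⊕ 0x4 = 0x9; E(K, 0x9) = 0xC.
C[3]: P[3] ⊕ 0xC = 0xF; E(K, 0xF) = 0xA.
C[4]: P[4] ⊕ 0xA = 0xC; E(K, 0xC) = 0x9.
C[5]: P[5] ⊕ 0x9 = 0x0; E(K, 0x0) = 0x5.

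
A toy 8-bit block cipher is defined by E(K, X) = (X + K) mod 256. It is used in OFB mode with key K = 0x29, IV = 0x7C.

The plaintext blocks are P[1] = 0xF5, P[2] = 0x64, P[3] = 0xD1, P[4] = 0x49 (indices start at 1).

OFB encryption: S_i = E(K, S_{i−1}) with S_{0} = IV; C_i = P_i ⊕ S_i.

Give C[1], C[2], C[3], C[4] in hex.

C[1] = 0x50, C[2] = 0xAA, C[3] = 0x26, C[4] = 0x69

C[1]: S = E(K, 0x7C) = 0xA5; 0xF5 ⊕ 0xA5 = 0x50.
C[2]: S = E(K, 0xA5) = 0xCE; 0x64 ⊕ 0xCE = 0xAA.
C[3]: S = E(K, 0xCE) = 0xF7; 0xD1 ⊕ 0xF7 = 0x26.
C[4]: S = E(K, 0xF7) = 0x20; 0x49 ⊕ 0x20 = 0x69.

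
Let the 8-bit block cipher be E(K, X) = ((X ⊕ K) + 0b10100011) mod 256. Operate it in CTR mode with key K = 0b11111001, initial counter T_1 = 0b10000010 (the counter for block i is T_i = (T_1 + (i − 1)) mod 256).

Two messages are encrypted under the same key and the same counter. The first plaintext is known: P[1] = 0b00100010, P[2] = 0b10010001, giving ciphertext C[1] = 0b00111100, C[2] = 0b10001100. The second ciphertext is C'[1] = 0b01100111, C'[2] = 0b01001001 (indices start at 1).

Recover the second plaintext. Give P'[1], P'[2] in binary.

In CTR with a reused counter, both messages share the same keystream S_i, so C_i ⊕ C'_i = P_i ⊕ P'_i and thus P'_i = P_i ⊕ C_i ⊕ C'_i.
P'[1]: 0b00100010 ⊕ 0b00111100 ⊕ 0b01100111 = 0b01111001.
P'[2]: 0b10010001 ⊕ 0b10001100 ⊕ 0b01001001 = 0b01010100.

P'[1] = 0b01111001, P'[2] = 0b01010100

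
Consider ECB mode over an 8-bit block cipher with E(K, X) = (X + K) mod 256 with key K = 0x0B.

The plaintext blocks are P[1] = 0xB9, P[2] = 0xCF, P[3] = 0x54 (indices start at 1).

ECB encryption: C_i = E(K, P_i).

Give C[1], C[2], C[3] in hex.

C[1]: E(K, 0xB9) = 0xC4.
C[2]: E(K, 0xCF) = 0xDA.
C[3]: E(K, 0x54) = 0x5F.

C[1] = 0xC4, C[2] = 0xDA, C[3] = 0x5F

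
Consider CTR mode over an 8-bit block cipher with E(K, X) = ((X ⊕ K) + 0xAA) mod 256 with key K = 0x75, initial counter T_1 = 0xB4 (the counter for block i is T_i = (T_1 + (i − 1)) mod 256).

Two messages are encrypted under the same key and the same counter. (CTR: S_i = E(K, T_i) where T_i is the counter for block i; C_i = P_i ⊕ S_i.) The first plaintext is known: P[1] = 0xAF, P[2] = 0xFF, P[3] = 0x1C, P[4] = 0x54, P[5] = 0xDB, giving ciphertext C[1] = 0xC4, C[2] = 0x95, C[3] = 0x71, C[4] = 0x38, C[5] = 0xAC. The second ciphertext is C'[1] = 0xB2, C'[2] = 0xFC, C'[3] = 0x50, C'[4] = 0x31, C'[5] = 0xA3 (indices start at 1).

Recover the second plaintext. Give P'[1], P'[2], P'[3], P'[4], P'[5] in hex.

In CTR with a reused counter, both messages share the same keystream S_i, so C_i ⊕ C'_i = P_i ⊕ P'_i and thus P'_i = P_i ⊕ C_i ⊕ C'_i.
P'[1]: 0xAF ⊕ 0xC4 ⊕ 0xB2 = 0xD9.
P'[2]: 0xFF ⊕ 0x95 ⊕ 0xFC = 0x96.
P'[3]: 0x1C ⊕ 0x71 ⊕ 0x50 = 0x3D.
P'[4]: 0x54 ⊕ 0x38 ⊕ 0x31 = 0x5D.
P'[5]: 0xDB ⊕ 0xAC ⊕ 0xA3 = 0xD4.

P'[1] = 0xD9, P'[2] = 0x96, P'[3] = 0x3D, P'[4] = 0x5D, P'[5] = 0xD4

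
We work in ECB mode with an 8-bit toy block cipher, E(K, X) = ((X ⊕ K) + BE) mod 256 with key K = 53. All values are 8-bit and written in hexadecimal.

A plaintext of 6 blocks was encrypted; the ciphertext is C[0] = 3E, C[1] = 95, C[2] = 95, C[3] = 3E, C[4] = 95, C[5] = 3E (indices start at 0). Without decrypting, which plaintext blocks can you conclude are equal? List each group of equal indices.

P[0] = P[3] = P[5]; P[1] = P[2] = P[4]

ECB encrypts each block independently with the same key, so equal ciphertext blocks imply equal plaintext blocks.
C[0] = C[3] = C[5] = 3E, so P[0] = P[3] = P[5].
C[1] = C[2] = C[4] = 95, so P[1] = P[2] = P[4].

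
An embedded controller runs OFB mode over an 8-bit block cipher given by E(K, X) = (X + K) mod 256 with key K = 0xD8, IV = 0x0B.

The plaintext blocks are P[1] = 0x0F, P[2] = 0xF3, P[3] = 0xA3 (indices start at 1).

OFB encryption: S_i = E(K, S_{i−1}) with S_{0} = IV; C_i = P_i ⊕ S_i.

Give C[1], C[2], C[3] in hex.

C[1] = 0xEC, C[2] = 0x48, C[3] = 0x30

C[1]: S = E(K, 0x0B) = 0xE3; 0x0F ⊕ 0xE3 = 0xEC.
C[2]: S = E(K, 0xE3) = 0xBB; 0xF3 ⊕ 0xBB = 0x48.
C[3]: S = E(K, 0xBB) = 0x93; 0xA3 ⊕ 0x93 = 0x30.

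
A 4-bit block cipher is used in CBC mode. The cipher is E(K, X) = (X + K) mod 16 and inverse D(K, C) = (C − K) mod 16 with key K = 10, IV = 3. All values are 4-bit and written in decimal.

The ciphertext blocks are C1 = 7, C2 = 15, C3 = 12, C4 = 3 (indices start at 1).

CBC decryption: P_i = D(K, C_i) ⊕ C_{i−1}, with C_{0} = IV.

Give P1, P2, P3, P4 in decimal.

P1 = 14, P2 = 2, P3 = 13, P4 = 5

P1: D(K, 7) = 13; 13 ⊕ 3 = 14.
P2: D(K, 15) = 5; 5 ⊕ 7 = 2.
P3: D(K, 12) = 2; 2 ⊕ 15 = 13.
P4: D(K, 3) = 9; 9 ⊕ 12 = 5.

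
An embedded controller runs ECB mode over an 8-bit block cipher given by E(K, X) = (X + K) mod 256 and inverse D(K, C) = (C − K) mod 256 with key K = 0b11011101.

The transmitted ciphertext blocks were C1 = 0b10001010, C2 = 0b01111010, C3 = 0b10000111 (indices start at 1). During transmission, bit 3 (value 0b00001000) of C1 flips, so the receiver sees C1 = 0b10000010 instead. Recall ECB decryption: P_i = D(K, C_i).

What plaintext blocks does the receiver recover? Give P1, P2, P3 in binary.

Only C1 changed, to 0b10000010. In ECB, a change in C_i affects only P_i. Decrypting the received ciphertext:
P1: D(K, 0b10000010) = 0b10100101.
P2: D(K, 0b01111010) = 0b10011101.
P3: D(K, 0b10000111) = 0b10101010.
Blocks that differ from the original plaintext: P1.

P1 = 0b10100101, P2 = 0b10011101, P3 = 0b10101010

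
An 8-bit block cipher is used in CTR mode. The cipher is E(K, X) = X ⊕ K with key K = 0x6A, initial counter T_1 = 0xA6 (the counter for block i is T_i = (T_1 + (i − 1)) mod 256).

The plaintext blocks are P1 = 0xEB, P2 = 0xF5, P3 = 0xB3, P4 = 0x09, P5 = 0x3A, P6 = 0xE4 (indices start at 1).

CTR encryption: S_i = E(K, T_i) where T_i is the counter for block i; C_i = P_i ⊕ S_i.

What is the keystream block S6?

0xC1

C1: T = 0xA6, S = E(K, T) = 0xCC; 0xEB ⊕ 0xCC = 0x27.
C2: T = 0xA7, S = E(K, T) = 0xCD; 0xF5 ⊕ 0xCD = 0x38.
C3: T = 0xA8, S = E(K, T) = 0xC2; 0xB3 ⊕ 0xC2 = 0x71.
C4: T = 0xA9, S = E(K, T) = 0xC3; 0x09 ⊕ 0xC3 = 0xCA.
C5: T = 0xAA, S = E(K, T) = 0xC0; 0x3A ⊕ 0xC0 = 0xFA.
C6: T = 0xAB, S = E(K, T) = 0xC1; 0xE4 ⊕ 0xC1 = 0x25.
So S6 = 0xC1.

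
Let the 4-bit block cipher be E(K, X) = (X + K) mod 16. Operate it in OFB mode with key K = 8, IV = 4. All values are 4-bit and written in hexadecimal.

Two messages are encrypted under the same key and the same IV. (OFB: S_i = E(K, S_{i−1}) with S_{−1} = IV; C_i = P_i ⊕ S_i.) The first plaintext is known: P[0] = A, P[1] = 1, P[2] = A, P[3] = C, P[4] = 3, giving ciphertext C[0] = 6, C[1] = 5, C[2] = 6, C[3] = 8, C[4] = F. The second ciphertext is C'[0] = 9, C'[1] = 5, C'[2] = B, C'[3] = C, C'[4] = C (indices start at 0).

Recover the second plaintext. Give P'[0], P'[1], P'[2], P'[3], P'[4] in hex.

In OFB with a reused IV, both messages share the same keystream S_i, so C_i ⊕ C'_i = P_i ⊕ P'_i and thus P'_i = P_i ⊕ C_i ⊕ C'_i.
P'[0]: A ⊕ 6 ⊕ 9 = 5.
P'[1]: 1 ⊕ 5 ⊕ 5 = 1.
P'[2]: A ⊕ 6 ⊕ B = 7.
P'[3]: C ⊕ 8 ⊕ C = 8.
P'[4]: 3 ⊕ F ⊕ C = 0.

P'[0] = 5, P'[1] = 1, P'[2] = 7, P'[3] = 8, P'[4] = 0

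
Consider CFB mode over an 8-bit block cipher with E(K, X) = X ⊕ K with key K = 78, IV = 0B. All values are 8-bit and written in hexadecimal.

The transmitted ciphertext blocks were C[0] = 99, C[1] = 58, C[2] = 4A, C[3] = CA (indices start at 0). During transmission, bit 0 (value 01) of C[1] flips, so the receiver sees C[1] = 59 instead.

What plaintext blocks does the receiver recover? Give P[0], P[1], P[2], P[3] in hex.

P[0] = EA, P[1] = B8, P[2] = 6B, P[3] = F8

CFB decryption: P_i = C_i ⊕ E(K, C_{i−1}), with C_{−1} = IV.
Only C[1] changed, to 59. In CFB, a change in C_i flips the same bit in P_i and garbles P_{i+1}. Decrypting the received ciphertext:
P[0]: E(K, 0B) = 73; 99 ⊕ 73 = EA.
P[1]: E(K, 99) = E1; 59 ⊕ E1 = B8.
P[2]: E(K, 59) = 21; 4A ⊕ 21 = 6B.
P[3]: E(K, 4A) = 32; CA ⊕ 32 = F8.
Blocks that differ from the original plaintext: P[1], P[2].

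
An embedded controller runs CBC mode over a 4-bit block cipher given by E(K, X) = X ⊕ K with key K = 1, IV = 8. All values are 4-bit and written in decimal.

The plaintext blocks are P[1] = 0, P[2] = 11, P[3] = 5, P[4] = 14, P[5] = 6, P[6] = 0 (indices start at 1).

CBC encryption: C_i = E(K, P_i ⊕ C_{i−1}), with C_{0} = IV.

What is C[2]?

C[2] = 3

C[1]: P[1] ⊕ 8 = 8; E(K, 8) = 9.
C[2]: P[2] ⊕ 9 = 2; E(K, 2) = 3.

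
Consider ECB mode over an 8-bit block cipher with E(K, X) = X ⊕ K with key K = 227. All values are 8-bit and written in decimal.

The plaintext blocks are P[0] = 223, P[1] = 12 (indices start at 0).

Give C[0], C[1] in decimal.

ECB encryption: C_i = E(K, P_i).
C[0]: E(K, 223) = 60.
C[1]: E(K, 12) = 239.

C[0] = 60, C[1] = 239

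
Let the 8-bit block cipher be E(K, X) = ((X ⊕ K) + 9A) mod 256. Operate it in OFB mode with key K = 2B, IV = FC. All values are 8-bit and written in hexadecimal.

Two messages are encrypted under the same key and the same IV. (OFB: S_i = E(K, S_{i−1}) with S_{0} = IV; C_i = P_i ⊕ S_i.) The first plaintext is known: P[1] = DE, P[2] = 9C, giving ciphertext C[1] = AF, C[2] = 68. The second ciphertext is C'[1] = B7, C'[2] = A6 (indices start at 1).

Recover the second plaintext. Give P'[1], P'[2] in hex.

P'[1] = C6, P'[2] = 52

In OFB with a reused IV, both messages share the same keystream S_i, so C_i ⊕ C'_i = P_i ⊕ P'_i and thus P'_i = P_i ⊕ C_i ⊕ C'_i.
P'[1]: DE ⊕ AF ⊕ B7 = C6.
P'[2]: 9C ⊕ 68 ⊕ A6 = 52.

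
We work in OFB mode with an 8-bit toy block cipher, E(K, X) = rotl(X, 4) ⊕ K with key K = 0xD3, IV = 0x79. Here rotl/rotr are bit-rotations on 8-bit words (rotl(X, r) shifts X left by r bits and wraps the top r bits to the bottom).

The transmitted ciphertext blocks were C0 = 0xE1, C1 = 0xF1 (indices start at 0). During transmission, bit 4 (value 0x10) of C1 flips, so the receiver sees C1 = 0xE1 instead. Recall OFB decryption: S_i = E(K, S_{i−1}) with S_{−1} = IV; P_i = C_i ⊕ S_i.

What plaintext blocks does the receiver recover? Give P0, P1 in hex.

P0 = 0xA5, P1 = 0x76

Only C1 changed, to 0xE1. In OFB, a change in C_i flips the same bit in P_i only; the keystream is unaffected. Decrypting the received ciphertext:
P0: S = E(K, 0x79) = 0x44; 0xE1 ⊕ 0x44 = 0xA5.
P1: S = E(K, 0x44) = 0x97; 0xE1 ⊕ 0x97 = 0x76.
Blocks that differ from the original plaintext: P1.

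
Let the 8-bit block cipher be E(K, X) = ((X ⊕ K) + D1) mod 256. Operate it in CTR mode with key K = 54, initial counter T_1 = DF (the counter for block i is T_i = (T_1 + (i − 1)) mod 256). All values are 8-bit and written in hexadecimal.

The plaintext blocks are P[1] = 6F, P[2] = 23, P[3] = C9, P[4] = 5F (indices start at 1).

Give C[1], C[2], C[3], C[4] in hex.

CTR encryption: S_i = E(K, T_i) where T_i is the counter for block i; C_i = P_i ⊕ S_i.
C[1]: T = DF, S = E(K, T) = 5C; 6F ⊕ 5C = 33.
C[2]: T = E0, S = E(K, T) = 85; 23 ⊕ 85 = A6.
C[3]: T = E1, S = E(K, T) = 86; C9 ⊕ 86 = 4F.
C[4]: T = E2, S = E(K, T) = 87; 5F ⊕ 87 = D8.

C[1] = 33, C[2] = A6, C[3] = 4F, C[4] = D8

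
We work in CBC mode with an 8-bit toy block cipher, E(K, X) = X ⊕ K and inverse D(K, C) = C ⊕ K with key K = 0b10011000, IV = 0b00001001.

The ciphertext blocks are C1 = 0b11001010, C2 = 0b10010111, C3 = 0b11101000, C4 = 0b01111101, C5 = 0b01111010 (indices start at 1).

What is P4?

P4 = 0b00001101

CBC decryption: P_i = D(K, C_i) ⊕ C_{i−1}, with C_{0} = IV.
P4: D(K, 0b01111101) = 0b11100101; 0b11100101 ⊕ 0b11101000 = 0b00001101.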